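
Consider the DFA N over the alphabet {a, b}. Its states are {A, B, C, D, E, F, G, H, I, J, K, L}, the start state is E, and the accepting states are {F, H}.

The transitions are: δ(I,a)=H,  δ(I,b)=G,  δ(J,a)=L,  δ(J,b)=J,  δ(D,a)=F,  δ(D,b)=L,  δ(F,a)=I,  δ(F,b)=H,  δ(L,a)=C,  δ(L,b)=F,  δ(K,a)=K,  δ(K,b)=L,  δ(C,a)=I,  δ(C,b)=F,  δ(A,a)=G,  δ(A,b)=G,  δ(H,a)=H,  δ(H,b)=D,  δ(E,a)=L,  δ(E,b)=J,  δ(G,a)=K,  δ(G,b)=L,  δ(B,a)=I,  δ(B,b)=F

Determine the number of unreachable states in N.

Starting at E and following transitions, the reachable set is {C, D, E, F, G, H, I, J, K, L}. That leaves A, B unreachable — 2 in total.

2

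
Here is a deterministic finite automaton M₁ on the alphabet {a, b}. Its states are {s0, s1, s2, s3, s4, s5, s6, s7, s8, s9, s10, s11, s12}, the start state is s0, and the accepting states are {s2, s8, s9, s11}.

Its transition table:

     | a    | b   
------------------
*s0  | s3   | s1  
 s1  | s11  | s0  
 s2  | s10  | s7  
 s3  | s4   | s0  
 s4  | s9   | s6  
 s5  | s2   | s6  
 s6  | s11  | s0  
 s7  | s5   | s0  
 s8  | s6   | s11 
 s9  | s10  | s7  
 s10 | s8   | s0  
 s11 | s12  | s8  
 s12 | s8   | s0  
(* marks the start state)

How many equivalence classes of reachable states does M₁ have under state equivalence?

All states are reachable from the start state.
Start with accepting vs non-accepting: {s2,s8,s9,s11} | {s0,s1,s3,s4,s5,s6,s7,s10,s12}.
Split {s2,s8,s9,s11} by δ(·,b) → {s2,s9} and {s8,s11}.
Split {s0,s1,s3,s4,s5,s6,s7,s10,s12} by δ(·,a) → {s1,s6,s10,s12} and {s0,s3,s7} and {s4,s5}.
Split {s0,s3,s7} by δ(·,a) → {s3,s7} and {s0}.
No further refinement is possible. Final partition (6 blocks): {s2,s9} | {s1,s6,s10,s12} | {s8,s11} | {s3,s7} | {s4,s5} | {s0}.

6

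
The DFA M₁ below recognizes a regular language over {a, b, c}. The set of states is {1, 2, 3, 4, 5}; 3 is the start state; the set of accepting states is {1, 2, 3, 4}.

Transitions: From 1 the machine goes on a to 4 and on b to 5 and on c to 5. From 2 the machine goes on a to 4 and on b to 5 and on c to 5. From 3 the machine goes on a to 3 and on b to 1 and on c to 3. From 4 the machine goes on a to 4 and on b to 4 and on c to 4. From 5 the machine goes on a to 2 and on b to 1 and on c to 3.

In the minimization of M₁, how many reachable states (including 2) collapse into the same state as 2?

2

All states are reachable from the start state.
Start with accepting vs non-accepting: {1,2,3,4} | {5}.
Refine {1,2,3,4} on symbol b: members go to different blocks, giving {1,2} and {3,4}.
Split {3,4} by δ(·,b) → {3} and {4}.
No further refinement is possible. Final partition (4 blocks): {1,2} | {5} | {3} | {4}.
The equivalence class containing 2 is {1,2}, of size 2.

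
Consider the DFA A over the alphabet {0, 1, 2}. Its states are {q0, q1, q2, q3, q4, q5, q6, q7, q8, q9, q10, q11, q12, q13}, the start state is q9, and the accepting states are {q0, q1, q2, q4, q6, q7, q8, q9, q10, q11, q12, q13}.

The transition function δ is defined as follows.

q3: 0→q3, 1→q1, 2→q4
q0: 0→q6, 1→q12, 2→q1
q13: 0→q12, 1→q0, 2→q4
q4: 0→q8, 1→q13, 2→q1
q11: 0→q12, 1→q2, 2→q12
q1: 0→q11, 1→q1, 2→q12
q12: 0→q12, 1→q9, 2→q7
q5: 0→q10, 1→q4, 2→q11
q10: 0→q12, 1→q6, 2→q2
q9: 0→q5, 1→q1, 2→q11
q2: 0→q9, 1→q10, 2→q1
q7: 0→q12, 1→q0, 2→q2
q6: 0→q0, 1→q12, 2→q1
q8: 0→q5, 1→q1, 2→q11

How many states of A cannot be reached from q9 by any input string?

BFS from q9 reaches {q0, q1, q2, q4, q5, q6, q7, q8, q9, q10, q11, q12, q13}; the 1 state(s) q3 are never visited.

1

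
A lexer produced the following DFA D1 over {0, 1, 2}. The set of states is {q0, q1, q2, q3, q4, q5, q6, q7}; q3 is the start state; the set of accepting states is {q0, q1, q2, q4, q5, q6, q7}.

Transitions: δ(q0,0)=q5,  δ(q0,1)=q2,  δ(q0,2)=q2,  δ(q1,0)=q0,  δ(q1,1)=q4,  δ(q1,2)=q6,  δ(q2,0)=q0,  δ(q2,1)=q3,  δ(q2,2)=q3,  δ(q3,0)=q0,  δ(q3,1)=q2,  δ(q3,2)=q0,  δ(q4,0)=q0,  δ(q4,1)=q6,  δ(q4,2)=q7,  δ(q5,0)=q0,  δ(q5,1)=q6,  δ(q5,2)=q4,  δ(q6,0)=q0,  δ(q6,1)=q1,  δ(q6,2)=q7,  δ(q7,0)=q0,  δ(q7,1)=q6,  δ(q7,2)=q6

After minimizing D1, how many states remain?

4

Every state is reachable, so we keep all 8.
P0 = {q0,q1,q2,q4,q5,q6,q7} | {q3}.
Split {q0,q1,q2,q4,q5,q6,q7} by δ(·,1) → {q0,q1,q4,q5,q6,q7} and {q2}.
Split {q0,q1,q4,q5,q6,q7} by δ(·,1) → {q1,q4,q5,q6,q7} and {q0}.
Stable partition: {q1,q4,q5,q6,q7} | {q3} | {q2} | {q0} — 4 equivalence classes.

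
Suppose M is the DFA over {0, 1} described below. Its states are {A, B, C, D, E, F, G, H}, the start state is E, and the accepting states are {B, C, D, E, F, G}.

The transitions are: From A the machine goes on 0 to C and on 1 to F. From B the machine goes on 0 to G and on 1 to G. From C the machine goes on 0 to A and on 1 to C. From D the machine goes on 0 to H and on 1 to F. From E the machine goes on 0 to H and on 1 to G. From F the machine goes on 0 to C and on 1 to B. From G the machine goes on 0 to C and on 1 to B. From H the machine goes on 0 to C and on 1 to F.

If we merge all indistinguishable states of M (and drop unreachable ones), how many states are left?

5

First remove the unreachable states {D}; 7 states remain.
P0 = {B,C,E,F,G} | {A,H}.
Split {B,C,E,F,G} by δ(·,0) → {B,F,G} and {C,E}.
Split {B,F,G} by δ(·,0) → {F,G} and {B}.
On input 1, block {C,E} splits into {C} and {E}.
The partition is now stable with 5 blocks: {F,G} | {A,H} | {C} | {B} | {E}.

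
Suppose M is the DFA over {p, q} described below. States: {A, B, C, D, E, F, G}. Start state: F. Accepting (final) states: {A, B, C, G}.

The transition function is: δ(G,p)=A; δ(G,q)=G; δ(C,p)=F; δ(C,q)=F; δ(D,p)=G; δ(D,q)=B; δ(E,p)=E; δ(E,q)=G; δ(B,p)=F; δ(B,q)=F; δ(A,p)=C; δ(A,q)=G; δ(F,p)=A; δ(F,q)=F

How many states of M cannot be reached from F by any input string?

No path from F leads to B, D, E; the other 4 states are all reachable.

3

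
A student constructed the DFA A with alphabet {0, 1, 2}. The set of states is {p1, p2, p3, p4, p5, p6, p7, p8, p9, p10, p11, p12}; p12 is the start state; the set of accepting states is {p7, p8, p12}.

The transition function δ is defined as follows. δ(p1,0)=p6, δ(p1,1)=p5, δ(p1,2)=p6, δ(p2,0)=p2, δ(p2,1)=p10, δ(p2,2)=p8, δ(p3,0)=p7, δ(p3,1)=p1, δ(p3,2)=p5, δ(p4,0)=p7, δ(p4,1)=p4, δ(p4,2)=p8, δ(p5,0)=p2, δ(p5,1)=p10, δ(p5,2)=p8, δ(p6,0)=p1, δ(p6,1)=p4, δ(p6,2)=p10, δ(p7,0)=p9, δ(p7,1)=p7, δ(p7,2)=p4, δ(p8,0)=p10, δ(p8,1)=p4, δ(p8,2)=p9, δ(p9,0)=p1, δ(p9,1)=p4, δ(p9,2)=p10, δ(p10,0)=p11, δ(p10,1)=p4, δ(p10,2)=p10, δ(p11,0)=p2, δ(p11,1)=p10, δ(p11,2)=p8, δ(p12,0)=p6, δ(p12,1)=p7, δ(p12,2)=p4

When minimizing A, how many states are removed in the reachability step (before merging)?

1

BFS from p12 reaches {p1, p2, p4, p5, p6, p7, p8, p9, p10, p11, p12}; the 1 state(s) p3 are never visited.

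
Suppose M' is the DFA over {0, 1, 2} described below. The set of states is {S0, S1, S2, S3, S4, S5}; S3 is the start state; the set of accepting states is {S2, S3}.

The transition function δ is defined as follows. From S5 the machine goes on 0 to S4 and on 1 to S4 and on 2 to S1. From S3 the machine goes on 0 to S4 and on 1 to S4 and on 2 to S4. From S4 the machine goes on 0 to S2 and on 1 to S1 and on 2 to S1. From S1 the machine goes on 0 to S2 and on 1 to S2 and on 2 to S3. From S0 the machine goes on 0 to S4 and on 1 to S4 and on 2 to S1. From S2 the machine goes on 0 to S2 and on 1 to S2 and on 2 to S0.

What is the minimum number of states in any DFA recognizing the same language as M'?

5

States {S5} cannot be reached from the start state, so discard them.
Initial partition by acceptance: {S2,S3} | {S0,S1,S4}.
On input 0, block {S2,S3} splits into {S2} and {S3}.
Split {S0,S1,S4} by δ(·,0) → {S1,S4} and {S0}.
Split {S1,S4} by δ(·,1) → {S1} and {S4}.
The partition is now stable with 5 blocks: {S2} | {S1} | {S3} | {S0} | {S4}.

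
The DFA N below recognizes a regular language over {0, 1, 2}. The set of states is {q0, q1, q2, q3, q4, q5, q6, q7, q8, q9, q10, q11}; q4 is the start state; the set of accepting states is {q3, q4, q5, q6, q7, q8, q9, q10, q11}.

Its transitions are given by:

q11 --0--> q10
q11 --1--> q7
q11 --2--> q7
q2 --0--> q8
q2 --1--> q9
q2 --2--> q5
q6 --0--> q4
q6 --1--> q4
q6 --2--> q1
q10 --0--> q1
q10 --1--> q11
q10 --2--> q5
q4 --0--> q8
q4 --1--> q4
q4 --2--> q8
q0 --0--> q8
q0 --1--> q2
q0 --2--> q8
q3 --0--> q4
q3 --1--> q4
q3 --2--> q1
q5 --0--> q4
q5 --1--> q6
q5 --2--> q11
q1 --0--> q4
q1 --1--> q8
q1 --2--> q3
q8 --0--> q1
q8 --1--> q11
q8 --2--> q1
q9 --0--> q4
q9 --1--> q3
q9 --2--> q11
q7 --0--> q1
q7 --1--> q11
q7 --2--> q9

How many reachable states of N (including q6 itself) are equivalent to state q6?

First remove the unreachable states {q0,q2}; 10 states remain.
Initial partition by acceptance: {q3,q4,q5,q6,q7,q8,q9,q10,q11} | {q1}.
Split {q3,q4,q5,q6,q7,q8,q9,q10,q11} by δ(·,0) → {q3,q4,q5,q6,q9,q11} and {q7,q8,q10}.
Refine {q3,q4,q5,q6,q9,q11} on symbol 0: members go to different blocks, giving {q3,q5,q6,q9} and {q4,q11}.
Split {q3,q5,q6,q9} by δ(·,1) → {q3,q6} and {q5,q9}.
On input 2, block {q7,q8,q10} splits into {q7,q10} and {q8}.
Refine {q4,q11} on symbol 0: members go to different blocks, giving {q4} and {q11}.
Stable partition: {q3,q6} | {q1} | {q7,q10} | {q4} | {q5,q9} | {q8} | {q11} — 7 equivalence classes.
The equivalence class containing q6 is {q3,q6}, of size 2.

2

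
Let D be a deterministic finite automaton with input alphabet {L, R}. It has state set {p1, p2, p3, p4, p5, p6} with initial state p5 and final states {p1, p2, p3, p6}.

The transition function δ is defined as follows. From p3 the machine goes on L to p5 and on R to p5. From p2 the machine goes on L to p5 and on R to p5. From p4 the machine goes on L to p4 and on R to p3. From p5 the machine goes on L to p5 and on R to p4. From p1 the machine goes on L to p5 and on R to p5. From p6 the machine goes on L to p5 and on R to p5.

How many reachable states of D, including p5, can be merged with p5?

States {p1,p2,p6} cannot be reached from the start state, so discard them.
Start with accepting vs non-accepting: {p3} | {p4,p5}.
Refine {p4,p5} on symbol R: members go to different blocks, giving {p4} and {p5}.
The partition is now stable with 3 blocks: {p3} | {p4} | {p5}.
State p5 belongs to the block {p5}, which has 1 states.

1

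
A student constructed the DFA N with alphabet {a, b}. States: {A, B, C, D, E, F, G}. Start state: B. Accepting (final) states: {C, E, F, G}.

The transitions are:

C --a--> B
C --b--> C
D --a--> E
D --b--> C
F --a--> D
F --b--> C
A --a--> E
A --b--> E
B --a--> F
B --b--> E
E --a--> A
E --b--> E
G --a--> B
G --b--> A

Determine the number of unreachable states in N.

Starting at B and following transitions, the reachable set is {A, B, C, D, E, F}. That leaves G unreachable — 1 in total.

1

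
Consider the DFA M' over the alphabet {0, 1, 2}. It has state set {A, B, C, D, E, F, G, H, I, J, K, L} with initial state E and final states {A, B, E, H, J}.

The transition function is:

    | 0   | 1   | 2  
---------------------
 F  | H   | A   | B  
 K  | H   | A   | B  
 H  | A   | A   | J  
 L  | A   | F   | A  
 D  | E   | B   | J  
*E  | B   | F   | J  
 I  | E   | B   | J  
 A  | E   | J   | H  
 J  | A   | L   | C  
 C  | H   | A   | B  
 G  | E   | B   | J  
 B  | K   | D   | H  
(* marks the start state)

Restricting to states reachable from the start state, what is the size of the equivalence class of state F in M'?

3

First remove the unreachable states {G,I}; 10 states remain.
Start with accepting vs non-accepting: {A,B,E,H,J} | {C,D,F,K,L}.
On input 0, block {A,B,E,H,J} splits into {A,E,H,J} and {B}.
Split {A,E,H,J} by δ(·,0) → {A,H,J} and {E}.
On input 0, block {A,H,J} splits into {H,J} and {A}.
Refine {H,J} on symbol 1: members go to different blocks, giving {H} and {J}.
On input 0, block {C,D,F,K,L} splits into {C,F,K} and {D} and {L}.
No further refinement is possible. Final partition (8 blocks): {H} | {C,F,K} | {B} | {E} | {A} | {J} | {D} | {L}.
State F belongs to the block {C,F,K}, which has 3 states.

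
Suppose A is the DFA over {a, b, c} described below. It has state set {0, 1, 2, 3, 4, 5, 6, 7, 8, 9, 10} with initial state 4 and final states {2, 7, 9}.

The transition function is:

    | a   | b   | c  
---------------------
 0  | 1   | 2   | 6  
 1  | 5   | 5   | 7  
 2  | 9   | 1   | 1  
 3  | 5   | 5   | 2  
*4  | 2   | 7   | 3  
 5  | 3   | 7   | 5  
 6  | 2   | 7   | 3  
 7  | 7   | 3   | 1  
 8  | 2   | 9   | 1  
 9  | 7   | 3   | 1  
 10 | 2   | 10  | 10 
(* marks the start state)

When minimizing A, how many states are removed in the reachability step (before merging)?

4

No path from 4 leads to 0, 6, 8, 10; the other 7 states are all reachable.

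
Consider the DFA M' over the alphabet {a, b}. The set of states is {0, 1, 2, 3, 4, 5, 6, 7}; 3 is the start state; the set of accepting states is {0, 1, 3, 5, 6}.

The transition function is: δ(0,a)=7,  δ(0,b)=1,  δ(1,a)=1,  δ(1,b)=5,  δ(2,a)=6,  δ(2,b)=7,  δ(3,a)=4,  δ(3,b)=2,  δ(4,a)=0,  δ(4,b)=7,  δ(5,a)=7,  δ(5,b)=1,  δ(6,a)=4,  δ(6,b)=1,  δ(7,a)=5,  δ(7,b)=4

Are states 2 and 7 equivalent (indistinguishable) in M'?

Yes

P0 = {0,1,3,5,6} | {2,4,7}.
Split {0,1,3,5,6} by δ(·,a) → {0,3,5,6} and {1}.
Split {0,3,5,6} by δ(·,b) → {0,5,6} and {3}.
The partition is now stable with 4 blocks: {0,5,6} | {2,4,7} | {1} | {3}.
2 and 7 lie in the same block of the stable partition, so they are equivalent — no string distinguishes them.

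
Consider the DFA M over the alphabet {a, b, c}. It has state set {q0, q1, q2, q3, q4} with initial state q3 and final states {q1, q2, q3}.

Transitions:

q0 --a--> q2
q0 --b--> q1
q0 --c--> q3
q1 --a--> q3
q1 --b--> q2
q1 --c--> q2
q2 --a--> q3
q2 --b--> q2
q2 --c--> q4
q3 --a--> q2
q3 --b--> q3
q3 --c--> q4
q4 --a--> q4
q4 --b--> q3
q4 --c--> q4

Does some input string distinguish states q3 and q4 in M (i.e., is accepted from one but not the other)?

Yes

Reachable states from the start: {q2,q3,q4}. Unreachable: {q0,q1} — drop them.
P0 = {q2,q3} | {q4}.
Stable partition: {q2,q3} | {q4} — 2 equivalence classes.
q3 and q4 end up in different blocks, so they are distinguishable. For instance, the string 'ε' is accepted from only q3.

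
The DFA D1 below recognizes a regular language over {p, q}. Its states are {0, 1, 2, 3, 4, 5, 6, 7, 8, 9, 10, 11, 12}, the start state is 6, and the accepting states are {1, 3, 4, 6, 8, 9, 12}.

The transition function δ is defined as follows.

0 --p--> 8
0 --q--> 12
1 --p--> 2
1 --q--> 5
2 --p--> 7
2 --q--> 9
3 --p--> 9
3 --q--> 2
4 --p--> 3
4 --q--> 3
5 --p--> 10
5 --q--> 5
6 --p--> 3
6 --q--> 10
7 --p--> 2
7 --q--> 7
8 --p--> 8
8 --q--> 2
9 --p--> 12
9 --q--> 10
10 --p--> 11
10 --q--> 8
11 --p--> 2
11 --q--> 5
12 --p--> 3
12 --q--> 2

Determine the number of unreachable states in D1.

3

BFS from 6 reaches {2, 3, 5, 6, 7, 8, 9, 10, 11, 12}; the 3 state(s) 0, 1, 4 are never visited.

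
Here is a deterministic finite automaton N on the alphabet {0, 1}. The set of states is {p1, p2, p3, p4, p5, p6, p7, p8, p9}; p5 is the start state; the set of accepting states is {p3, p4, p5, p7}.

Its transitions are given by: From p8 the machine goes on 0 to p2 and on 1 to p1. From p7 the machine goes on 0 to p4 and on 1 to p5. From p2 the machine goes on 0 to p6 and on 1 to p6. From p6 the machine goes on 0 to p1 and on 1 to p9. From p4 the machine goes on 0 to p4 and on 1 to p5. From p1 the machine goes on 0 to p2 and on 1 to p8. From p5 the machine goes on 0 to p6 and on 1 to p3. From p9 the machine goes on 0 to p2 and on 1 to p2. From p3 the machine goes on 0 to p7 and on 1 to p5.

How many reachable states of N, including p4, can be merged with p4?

All states are reachable from the start state.
Start with accepting vs non-accepting: {p3,p4,p5,p7} | {p1,p2,p6,p8,p9}.
Refine {p3,p4,p5,p7} on symbol 0: members go to different blocks, giving {p3,p4,p7} and {p5}.
Stable partition: {p3,p4,p7} | {p1,p2,p6,p8,p9} | {p5} — 3 equivalence classes.
State p4 belongs to the block {p3,p4,p7}, which has 3 states.

3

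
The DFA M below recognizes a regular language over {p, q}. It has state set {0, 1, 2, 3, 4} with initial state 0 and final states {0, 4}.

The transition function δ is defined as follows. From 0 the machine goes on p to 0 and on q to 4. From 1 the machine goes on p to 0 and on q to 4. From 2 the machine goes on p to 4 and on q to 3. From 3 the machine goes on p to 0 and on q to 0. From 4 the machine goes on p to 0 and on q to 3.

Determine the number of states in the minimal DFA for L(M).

States {1,2} cannot be reached from the start state, so discard them.
P0 = {0,4} | {3}.
Refine {0,4} on symbol q: members go to different blocks, giving {0} and {4}.
The partition is now stable with 3 blocks: {0} | {3} | {4}.

3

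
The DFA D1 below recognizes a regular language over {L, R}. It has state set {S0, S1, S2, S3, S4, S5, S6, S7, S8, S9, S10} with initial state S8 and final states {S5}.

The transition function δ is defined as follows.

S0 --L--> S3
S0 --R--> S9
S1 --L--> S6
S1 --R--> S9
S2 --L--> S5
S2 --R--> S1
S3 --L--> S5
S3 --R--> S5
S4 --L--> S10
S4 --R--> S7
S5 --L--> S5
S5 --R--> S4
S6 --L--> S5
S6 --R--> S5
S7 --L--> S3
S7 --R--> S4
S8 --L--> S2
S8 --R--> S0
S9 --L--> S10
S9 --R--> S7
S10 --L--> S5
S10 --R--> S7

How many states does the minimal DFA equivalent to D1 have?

Start with accepting vs non-accepting: {S5} | {S0,S1,S2,S3,S4,S6,S7,S8,S9,S10}.
Split {S0,S1,S2,S3,S4,S6,S7,S8,S9,S10} by δ(·,L) → {S0,S1,S4,S7,S8,S9} and {S2,S3,S6,S10}.
Split {S2,S3,S6,S10} by δ(·,R) → {S2,S10} and {S3,S6}.
On input L, block {S0,S1,S4,S7,S8,S9} splits into {S0,S1,S7} and {S4,S8,S9}.
Stable partition: {S5} | {S0,S1,S7} | {S2,S10} | {S3,S6} | {S4,S8,S9} — 5 equivalence classes.

5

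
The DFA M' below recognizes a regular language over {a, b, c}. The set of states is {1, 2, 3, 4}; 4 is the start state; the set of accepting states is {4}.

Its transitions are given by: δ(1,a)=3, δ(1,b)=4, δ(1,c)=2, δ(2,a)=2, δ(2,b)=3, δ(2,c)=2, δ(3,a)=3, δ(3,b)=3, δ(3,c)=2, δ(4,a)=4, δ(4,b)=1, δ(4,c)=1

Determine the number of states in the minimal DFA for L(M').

3

Initial partition by acceptance: {4} | {1,2,3}.
Refine {1,2,3} on symbol b: members go to different blocks, giving {2,3} and {1}.
The partition is now stable with 3 blocks: {4} | {2,3} | {1}.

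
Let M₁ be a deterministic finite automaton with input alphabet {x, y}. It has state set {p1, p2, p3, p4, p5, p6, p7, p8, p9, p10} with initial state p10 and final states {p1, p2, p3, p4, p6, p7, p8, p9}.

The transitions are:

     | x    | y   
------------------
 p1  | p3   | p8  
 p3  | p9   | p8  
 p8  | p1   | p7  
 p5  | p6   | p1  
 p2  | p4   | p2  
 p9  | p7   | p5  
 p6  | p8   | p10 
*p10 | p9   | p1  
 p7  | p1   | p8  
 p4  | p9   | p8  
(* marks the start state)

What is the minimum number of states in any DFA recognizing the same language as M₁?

5

States {p2,p4} cannot be reached from the start state, so discard them.
P0 = {p1,p3,p6,p7,p8,p9} | {p5,p10}.
Refine {p1,p3,p6,p7,p8,p9} on symbol y: members go to different blocks, giving {p1,p3,p7,p8} and {p6,p9}.
Split {p1,p3,p7,p8} by δ(·,x) → {p1,p7,p8} and {p3}.
Refine {p1,p7,p8} on symbol x: members go to different blocks, giving {p7,p8} and {p1}.
Stable partition: {p7,p8} | {p5,p10} | {p6,p9} | {p3} | {p1} — 5 equivalence classes.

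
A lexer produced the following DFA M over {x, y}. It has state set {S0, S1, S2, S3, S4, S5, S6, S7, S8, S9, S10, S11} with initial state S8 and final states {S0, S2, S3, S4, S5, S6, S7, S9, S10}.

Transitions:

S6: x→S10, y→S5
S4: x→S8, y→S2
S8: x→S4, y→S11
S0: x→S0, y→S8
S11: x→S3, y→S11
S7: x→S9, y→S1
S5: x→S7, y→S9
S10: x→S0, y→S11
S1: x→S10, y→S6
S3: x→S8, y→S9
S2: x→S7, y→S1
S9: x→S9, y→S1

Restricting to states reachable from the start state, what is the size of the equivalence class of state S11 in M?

2

All states are reachable from the start state.
Start with accepting vs non-accepting: {S0,S2,S3,S4,S5,S6,S7,S9,S10} | {S1,S8,S11}.
Split {S0,S2,S3,S4,S5,S6,S7,S9,S10} by δ(·,x) → {S0,S2,S5,S6,S7,S9,S10} and {S3,S4}.
On input y, block {S0,S2,S5,S6,S7,S9,S10} splits into {S0,S2,S7,S9,S10} and {S5,S6}.
On input x, block {S1,S8,S11} splits into {S8,S11} and {S1}.
Refine {S0,S2,S7,S9,S10} on symbol y: members go to different blocks, giving {S2,S7,S9} and {S0,S10}.
Split {S5,S6} by δ(·,x) → {S5} and {S6}.
No further refinement is possible. Final partition (7 blocks): {S2,S7,S9} | {S8,S11} | {S3,S4} | {S5} | {S1} | {S0,S10} | {S6}.
The equivalence class containing S11 is {S8,S11}, of size 2.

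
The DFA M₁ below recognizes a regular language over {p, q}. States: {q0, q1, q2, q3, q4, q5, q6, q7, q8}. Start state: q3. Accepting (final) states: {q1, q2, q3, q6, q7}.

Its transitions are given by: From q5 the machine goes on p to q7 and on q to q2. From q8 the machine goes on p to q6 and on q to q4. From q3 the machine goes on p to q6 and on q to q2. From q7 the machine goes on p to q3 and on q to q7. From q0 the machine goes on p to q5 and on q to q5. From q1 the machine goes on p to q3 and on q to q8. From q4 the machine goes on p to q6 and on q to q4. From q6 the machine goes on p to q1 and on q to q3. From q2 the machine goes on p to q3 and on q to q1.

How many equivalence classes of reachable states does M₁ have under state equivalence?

5

Reachable states from the start: {q1,q2,q3,q4,q6,q8}. Unreachable: {q0,q5,q7} — drop them.
Initial partition by acceptance: {q1,q2,q3,q6} | {q4,q8}.
On input q, block {q1,q2,q3,q6} splits into {q2,q3,q6} and {q1}.
Refine {q2,q3,q6} on symbol p: members go to different blocks, giving {q2,q3} and {q6}.
On input p, block {q2,q3} splits into {q2} and {q3}.
No further refinement is possible. Final partition (5 blocks): {q2} | {q4,q8} | {q1} | {q6} | {q3}.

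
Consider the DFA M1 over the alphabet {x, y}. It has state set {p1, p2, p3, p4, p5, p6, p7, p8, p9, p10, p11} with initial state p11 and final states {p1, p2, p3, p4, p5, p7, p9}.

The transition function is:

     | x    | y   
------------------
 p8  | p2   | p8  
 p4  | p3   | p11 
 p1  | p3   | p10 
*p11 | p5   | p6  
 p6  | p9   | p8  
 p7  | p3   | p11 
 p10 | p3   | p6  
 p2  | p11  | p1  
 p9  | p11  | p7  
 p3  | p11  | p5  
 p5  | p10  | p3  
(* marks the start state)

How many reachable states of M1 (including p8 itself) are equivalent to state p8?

2

States {p4} cannot be reached from the start state, so discard them.
Initial partition by acceptance: {p1,p2,p3,p5,p7,p9} | {p6,p8,p10,p11}.
Split {p1,p2,p3,p5,p7,p9} by δ(·,x) → {p2,p3,p5,p9} and {p1,p7}.
Split {p2,p3,p5,p9} by δ(·,y) → {p2,p9} and {p3,p5}.
On input x, block {p6,p8,p10,p11} splits into {p6,p8} and {p10,p11}.
No further refinement is possible. Final partition (5 blocks): {p2,p9} | {p6,p8} | {p1,p7} | {p3,p5} | {p10,p11}.
The equivalence class containing p8 is {p6,p8}, of size 2.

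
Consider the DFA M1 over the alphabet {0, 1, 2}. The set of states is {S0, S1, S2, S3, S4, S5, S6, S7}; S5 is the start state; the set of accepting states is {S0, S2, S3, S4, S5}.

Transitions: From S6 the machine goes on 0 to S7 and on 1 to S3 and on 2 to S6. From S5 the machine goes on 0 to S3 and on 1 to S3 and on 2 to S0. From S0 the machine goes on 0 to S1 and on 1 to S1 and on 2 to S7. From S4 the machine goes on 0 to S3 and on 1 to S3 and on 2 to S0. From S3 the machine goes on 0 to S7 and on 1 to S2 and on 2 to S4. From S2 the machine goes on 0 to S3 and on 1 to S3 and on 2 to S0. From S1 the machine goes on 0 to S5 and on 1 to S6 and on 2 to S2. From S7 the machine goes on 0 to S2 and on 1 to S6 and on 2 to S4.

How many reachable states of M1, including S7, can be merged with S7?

2

Every state is reachable, so we keep all 8.
Start with accepting vs non-accepting: {S0,S2,S3,S4,S5} | {S1,S6,S7}.
Refine {S0,S2,S3,S4,S5} on symbol 0: members go to different blocks, giving {S2,S4,S5} and {S0,S3}.
On input 0, block {S1,S6,S7} splits into {S1,S7} and {S6}.
On input 1, block {S0,S3} splits into {S0} and {S3}.
Stable partition: {S2,S4,S5} | {S1,S7} | {S0} | {S6} | {S3} — 5 equivalence classes.
State S7 belongs to the block {S1,S7}, which has 2 states.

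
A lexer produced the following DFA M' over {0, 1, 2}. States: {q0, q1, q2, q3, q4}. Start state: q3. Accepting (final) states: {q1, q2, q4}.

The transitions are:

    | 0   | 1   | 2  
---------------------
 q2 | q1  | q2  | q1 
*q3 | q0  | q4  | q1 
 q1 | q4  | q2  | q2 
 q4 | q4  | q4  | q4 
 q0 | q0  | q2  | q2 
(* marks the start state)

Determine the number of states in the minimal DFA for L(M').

Every state is reachable, so we keep all 5.
P0 = {q1,q2,q4} | {q0,q3}.
Stable partition: {q1,q2,q4} | {q0,q3} — 2 equivalence classes.

2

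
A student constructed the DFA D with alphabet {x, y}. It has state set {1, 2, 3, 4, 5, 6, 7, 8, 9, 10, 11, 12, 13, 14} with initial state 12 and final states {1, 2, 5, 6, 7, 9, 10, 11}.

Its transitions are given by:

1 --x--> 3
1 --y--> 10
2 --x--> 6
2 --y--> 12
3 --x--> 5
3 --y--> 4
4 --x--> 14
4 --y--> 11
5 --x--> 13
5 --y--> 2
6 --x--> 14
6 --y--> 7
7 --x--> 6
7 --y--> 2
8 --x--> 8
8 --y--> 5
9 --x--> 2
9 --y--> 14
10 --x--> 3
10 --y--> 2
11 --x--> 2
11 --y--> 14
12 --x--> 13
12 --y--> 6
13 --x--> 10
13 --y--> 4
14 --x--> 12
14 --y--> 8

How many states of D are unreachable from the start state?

2

Starting at 12 and following transitions, the reachable set is {2, 3, 4, 5, 6, 7, 8, 10, 11, 12, 13, 14}. That leaves 1, 9 unreachable — 2 in total.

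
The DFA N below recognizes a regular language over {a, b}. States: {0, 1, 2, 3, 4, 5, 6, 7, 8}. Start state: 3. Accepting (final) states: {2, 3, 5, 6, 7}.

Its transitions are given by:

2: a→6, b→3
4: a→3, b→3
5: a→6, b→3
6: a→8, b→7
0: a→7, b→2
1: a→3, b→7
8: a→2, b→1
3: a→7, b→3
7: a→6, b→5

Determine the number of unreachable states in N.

Starting at 3 and following transitions, the reachable set is {1, 2, 3, 5, 6, 7, 8}. That leaves 0, 4 unreachable — 2 in total.

2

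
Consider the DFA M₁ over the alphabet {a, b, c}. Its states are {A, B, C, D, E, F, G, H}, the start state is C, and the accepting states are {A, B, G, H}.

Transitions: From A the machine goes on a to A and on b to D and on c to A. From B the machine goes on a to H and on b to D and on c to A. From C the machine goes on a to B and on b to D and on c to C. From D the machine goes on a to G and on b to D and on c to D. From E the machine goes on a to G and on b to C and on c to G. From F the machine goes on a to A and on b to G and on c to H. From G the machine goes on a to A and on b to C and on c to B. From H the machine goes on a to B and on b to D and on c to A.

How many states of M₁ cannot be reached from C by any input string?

No path from C leads to E, F; the other 6 states are all reachable.

2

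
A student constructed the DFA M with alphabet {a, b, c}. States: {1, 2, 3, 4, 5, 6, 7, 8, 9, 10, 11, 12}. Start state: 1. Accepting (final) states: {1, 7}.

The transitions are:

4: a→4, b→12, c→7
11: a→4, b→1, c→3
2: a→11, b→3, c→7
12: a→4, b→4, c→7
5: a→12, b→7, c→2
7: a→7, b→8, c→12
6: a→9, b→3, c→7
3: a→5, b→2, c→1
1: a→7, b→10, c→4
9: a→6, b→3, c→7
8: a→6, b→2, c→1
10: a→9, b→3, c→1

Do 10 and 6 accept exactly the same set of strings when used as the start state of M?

P0 = {1,7} | {2,3,4,5,6,8,9,10,11,12}.
Split {2,3,4,5,6,8,9,10,11,12} by δ(·,b) → {2,3,4,6,8,9,10,12} and {5,11}.
Refine {2,3,4,6,8,9,10,12} on symbol a: members go to different blocks, giving {4,6,8,9,10,12} and {2,3}.
On input b, block {4,6,8,9,10,12} splits into {6,8,9,10} and {4,12}.
Stable partition: {1,7} | {6,8,9,10} | {5,11} | {2,3} | {4,12} — 5 equivalence classes.
10 and 6 lie in the same block of the stable partition, so they are equivalent — no string distinguishes them.

Yes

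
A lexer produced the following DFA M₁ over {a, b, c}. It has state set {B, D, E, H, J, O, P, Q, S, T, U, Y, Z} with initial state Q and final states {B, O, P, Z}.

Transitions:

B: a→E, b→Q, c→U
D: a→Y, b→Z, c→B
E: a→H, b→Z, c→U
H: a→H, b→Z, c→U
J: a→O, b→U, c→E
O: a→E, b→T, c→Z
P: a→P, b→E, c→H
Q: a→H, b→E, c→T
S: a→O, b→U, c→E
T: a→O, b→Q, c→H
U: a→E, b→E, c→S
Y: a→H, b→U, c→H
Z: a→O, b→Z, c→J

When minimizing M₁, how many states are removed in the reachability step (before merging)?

BFS from Q reaches {E, H, J, O, Q, S, T, U, Z}; the 4 state(s) B, D, P, Y are never visited.

4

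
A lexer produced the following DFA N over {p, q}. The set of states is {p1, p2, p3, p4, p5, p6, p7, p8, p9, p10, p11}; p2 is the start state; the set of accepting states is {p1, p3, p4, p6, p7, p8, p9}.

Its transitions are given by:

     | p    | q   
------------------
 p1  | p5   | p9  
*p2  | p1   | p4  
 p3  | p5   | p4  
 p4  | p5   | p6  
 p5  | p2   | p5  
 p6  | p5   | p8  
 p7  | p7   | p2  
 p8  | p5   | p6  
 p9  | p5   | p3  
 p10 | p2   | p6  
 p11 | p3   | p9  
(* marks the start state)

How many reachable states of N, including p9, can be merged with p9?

States {p7,p10,p11} cannot be reached from the start state, so discard them.
Initial partition by acceptance: {p1,p3,p4,p6,p8,p9} | {p2,p5}.
Refine {p2,p5} on symbol p: members go to different blocks, giving {p2} and {p5}.
Stable partition: {p1,p3,p4,p6,p8,p9} | {p2} | {p5} — 3 equivalence classes.
The equivalence class containing p9 is {p1,p3,p4,p6,p8,p9}, of size 6.

6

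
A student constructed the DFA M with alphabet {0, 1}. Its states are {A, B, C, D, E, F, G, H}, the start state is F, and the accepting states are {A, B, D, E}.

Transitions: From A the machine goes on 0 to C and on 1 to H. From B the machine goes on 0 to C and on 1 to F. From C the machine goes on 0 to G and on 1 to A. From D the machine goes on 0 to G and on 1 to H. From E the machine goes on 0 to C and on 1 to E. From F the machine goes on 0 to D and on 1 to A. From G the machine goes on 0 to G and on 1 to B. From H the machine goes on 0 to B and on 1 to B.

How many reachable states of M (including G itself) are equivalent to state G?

States {E} cannot be reached from the start state, so discard them.
Start with accepting vs non-accepting: {A,B,D} | {C,F,G,H}.
Split {C,F,G,H} by δ(·,0) → {C,G} and {F,H}.
No further refinement is possible. Final partition (3 blocks): {A,B,D} | {C,G} | {F,H}.
The equivalence class containing G is {C,G}, of size 2.

2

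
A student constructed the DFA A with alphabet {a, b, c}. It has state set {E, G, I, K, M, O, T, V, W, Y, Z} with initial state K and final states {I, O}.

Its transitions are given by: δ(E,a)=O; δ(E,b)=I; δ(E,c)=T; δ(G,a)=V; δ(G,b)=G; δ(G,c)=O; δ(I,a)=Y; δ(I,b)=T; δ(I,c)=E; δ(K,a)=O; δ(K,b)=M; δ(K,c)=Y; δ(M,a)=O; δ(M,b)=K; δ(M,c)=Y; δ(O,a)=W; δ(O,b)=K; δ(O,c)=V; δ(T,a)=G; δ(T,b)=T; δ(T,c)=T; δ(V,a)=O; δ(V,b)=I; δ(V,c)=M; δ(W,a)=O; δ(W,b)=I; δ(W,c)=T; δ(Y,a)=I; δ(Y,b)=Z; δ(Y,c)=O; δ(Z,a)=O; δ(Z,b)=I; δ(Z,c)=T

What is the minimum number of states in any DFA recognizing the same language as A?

Start with accepting vs non-accepting: {I,O} | {E,G,K,M,T,V,W,Y,Z}.
Refine {E,G,K,M,T,V,W,Y,Z} on symbol a: members go to different blocks, giving {E,K,M,V,W,Y,Z} and {G,T}.
On input b, block {I,O} splits into {O} and {I}.
Refine {E,K,M,V,W,Y,Z} on symbol a: members go to different blocks, giving {E,K,M,V,W,Z} and {Y}.
Refine {E,K,M,V,W,Z} on symbol b: members go to different blocks, giving {E,V,W,Z} and {K,M}.
Split {E,V,W,Z} by δ(·,c) → {E,W,Z} and {V}.
On input a, block {G,T} splits into {G} and {T}.
The partition is now stable with 8 blocks: {O} | {E,W,Z} | {G} | {I} | {Y} | {K,M} | {V} | {T}.

8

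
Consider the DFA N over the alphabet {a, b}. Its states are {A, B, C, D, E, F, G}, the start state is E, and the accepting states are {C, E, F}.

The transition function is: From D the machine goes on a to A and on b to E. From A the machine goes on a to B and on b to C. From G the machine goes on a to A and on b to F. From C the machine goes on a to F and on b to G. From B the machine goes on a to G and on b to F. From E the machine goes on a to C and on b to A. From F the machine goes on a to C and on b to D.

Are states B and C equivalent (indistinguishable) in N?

Every state is reachable, so we keep all 7.
Initial partition by acceptance: {C,E,F} | {A,B,D,G}.
Stable partition: {C,E,F} | {A,B,D,G} — 2 equivalence classes.
B and C end up in different blocks, so they are distinguishable. For instance, the string 'ε' is accepted from only C.

No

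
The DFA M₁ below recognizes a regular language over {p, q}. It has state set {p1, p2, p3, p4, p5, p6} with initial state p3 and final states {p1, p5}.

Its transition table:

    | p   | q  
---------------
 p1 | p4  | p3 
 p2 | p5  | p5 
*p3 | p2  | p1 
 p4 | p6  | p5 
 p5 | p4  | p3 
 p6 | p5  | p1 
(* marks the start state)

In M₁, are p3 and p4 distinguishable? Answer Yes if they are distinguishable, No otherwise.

No

P0 = {p1,p5} | {p2,p3,p4,p6}.
Refine {p2,p3,p4,p6} on symbol p: members go to different blocks, giving {p2,p6} and {p3,p4}.
Stable partition: {p1,p5} | {p2,p6} | {p3,p4} — 3 equivalence classes.
p3 and p4 lie in the same block of the stable partition, so they are equivalent — no string distinguishes them.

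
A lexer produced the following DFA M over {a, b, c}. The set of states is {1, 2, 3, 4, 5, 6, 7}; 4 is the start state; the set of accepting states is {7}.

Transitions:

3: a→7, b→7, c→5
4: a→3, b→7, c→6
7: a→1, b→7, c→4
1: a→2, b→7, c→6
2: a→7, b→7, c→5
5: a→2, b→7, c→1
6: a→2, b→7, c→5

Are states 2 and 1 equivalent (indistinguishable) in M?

Start with accepting vs non-accepting: {7} | {1,2,3,4,5,6}.
Refine {1,2,3,4,5,6} on symbol a: members go to different blocks, giving {1,4,5,6} and {2,3}.
Stable partition: {7} | {1,4,5,6} | {2,3} — 3 equivalence classes.
2 and 1 end up in different blocks, so they are distinguishable. For instance, the string 'a' is accepted from only 2.

No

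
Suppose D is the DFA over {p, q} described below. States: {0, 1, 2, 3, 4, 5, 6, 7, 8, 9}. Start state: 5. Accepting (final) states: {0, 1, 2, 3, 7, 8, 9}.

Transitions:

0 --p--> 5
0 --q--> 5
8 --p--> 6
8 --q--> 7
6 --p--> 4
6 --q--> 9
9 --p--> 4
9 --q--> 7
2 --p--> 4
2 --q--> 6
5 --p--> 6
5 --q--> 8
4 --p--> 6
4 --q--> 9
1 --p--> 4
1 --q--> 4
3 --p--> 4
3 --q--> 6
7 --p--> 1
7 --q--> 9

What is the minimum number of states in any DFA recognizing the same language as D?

4

States {0,2,3} cannot be reached from the start state, so discard them.
Initial partition by acceptance: {1,7,8,9} | {4,5,6}.
On input p, block {1,7,8,9} splits into {1,8,9} and {7}.
Refine {1,8,9} on symbol q: members go to different blocks, giving {8,9} and {1}.
Stable partition: {8,9} | {4,5,6} | {7} | {1} — 4 equivalence classes.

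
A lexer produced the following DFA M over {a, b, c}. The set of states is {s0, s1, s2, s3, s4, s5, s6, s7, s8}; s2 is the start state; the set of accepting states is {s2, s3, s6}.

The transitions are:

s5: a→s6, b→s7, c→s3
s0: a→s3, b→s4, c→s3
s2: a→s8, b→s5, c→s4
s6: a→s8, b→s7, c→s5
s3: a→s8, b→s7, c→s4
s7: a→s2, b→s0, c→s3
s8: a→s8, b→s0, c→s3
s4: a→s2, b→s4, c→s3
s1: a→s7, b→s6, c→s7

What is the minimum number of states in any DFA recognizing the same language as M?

3

First remove the unreachable states {s1}; 8 states remain.
Initial partition by acceptance: {s2,s3,s6} | {s0,s4,s5,s7,s8}.
Refine {s0,s4,s5,s7,s8} on symbol a: members go to different blocks, giving {s0,s4,s5,s7} and {s8}.
The partition is now stable with 3 blocks: {s2,s3,s6} | {s0,s4,s5,s7} | {s8}.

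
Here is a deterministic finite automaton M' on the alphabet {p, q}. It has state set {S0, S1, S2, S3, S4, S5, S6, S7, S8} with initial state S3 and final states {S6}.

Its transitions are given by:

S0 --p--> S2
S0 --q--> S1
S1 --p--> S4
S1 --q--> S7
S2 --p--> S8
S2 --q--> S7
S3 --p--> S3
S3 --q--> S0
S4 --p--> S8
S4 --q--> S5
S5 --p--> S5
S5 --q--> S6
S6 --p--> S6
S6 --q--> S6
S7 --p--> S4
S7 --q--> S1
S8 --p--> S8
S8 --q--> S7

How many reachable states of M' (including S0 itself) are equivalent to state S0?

3

Every state is reachable, so we keep all 9.
P0 = {S6} | {S0,S1,S2,S3,S4,S5,S7,S8}.
Refine {S0,S1,S2,S3,S4,S5,S7,S8} on symbol q: members go to different blocks, giving {S0,S1,S2,S3,S4,S7,S8} and {S5}.
On input q, block {S0,S1,S2,S3,S4,S7,S8} splits into {S0,S1,S2,S3,S7,S8} and {S4}.
Refine {S0,S1,S2,S3,S7,S8} on symbol p: members go to different blocks, giving {S0,S2,S3,S8} and {S1,S7}.
On input q, block {S0,S2,S3,S8} splits into {S0,S2,S8} and {S3}.
The partition is now stable with 6 blocks: {S6} | {S0,S2,S8} | {S5} | {S4} | {S1,S7} | {S3}.
State S0 belongs to the block {S0,S2,S8}, which has 3 states.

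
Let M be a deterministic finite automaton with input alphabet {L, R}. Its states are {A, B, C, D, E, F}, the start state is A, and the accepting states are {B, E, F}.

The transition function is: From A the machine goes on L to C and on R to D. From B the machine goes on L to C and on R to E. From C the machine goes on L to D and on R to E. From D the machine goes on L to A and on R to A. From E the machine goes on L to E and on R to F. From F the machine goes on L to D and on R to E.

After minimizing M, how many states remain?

5

First remove the unreachable states {B}; 5 states remain.
P0 = {E,F} | {A,C,D}.
Split {E,F} by δ(·,L) → {E} and {F}.
Refine {A,C,D} on symbol R: members go to different blocks, giving {A,D} and {C}.
Refine {A,D} on symbol L: members go to different blocks, giving {A} and {D}.
Stable partition: {E} | {A} | {F} | {C} | {D} — 5 equivalence classes.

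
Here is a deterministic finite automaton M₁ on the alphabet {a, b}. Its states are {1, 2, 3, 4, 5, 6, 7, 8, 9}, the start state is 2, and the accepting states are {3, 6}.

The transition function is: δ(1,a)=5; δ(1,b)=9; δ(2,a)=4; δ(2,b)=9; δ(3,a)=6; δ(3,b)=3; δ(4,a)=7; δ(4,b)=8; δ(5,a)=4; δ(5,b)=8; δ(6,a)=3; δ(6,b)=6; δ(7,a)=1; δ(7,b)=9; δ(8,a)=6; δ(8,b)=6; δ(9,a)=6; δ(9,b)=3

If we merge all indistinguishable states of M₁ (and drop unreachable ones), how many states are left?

3

All states are reachable from the start state.
P0 = {3,6} | {1,2,4,5,7,8,9}.
On input a, block {1,2,4,5,7,8,9} splits into {1,2,4,5,7} and {8,9}.
The partition is now stable with 3 blocks: {3,6} | {1,2,4,5,7} | {8,9}.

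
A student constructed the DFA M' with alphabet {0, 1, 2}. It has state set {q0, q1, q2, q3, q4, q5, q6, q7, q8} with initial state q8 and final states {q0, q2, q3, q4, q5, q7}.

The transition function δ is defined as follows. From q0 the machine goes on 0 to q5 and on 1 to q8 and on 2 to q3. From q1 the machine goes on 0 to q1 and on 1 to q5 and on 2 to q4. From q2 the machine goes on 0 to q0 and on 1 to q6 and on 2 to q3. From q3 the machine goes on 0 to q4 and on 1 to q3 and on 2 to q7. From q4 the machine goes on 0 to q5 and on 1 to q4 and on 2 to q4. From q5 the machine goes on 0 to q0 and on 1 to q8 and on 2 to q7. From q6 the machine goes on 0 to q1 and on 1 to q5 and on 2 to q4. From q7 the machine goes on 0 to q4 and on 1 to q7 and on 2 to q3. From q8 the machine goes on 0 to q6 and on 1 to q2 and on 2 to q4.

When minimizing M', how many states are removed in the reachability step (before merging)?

A breadth-first search from the start state visits every state.

0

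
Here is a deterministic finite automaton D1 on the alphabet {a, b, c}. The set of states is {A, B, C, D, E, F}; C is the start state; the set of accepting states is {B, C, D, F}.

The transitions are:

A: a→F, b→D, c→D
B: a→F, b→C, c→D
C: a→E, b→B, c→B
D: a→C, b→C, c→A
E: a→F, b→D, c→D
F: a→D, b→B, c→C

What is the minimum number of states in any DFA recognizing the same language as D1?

5

Start with accepting vs non-accepting: {B,C,D,F} | {A,E}.
Split {B,C,D,F} by δ(·,a) → {B,D,F} and {C}.
On input a, block {B,D,F} splits into {B,F} and {D}.
Refine {B,F} on symbol a: members go to different blocks, giving {B} and {F}.
Stable partition: {B} | {A,E} | {C} | {D} | {F} — 5 equivalence classes.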